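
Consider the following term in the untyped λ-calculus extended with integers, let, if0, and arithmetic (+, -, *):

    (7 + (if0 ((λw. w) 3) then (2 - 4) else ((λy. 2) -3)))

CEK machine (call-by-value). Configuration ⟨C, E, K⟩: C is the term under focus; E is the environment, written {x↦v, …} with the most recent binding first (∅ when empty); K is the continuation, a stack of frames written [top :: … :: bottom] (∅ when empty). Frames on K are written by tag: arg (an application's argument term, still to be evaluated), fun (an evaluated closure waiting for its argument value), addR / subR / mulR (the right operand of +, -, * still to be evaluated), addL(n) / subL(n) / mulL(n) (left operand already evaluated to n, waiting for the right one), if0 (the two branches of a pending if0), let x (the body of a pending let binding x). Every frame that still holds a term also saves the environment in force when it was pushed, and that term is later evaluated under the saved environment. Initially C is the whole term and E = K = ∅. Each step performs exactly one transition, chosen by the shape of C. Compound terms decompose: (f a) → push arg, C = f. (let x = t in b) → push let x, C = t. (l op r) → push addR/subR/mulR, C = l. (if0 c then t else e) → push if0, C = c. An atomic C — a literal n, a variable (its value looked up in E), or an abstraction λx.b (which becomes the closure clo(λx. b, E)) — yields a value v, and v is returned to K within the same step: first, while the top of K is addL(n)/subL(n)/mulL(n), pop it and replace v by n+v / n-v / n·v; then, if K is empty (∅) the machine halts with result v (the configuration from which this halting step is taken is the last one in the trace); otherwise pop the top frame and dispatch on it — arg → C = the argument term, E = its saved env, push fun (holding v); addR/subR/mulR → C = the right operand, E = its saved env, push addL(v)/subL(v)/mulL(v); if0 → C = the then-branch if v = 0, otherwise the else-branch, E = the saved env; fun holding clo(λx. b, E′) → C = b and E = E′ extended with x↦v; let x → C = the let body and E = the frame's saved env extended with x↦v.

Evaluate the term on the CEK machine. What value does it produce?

Answer: 9

Execution trace:
[0] ⟨C=(7 + (if0 ((λw. w) 3) then (2 - 4) else ((λy. 2) -3))); E=∅; K=∅⟩
[1] ⟨C=7; E=∅; K=[addR]⟩
[2] ⟨C=(if0 ((λw. w) 3) then (2 - 4) else ((λy. 2) -3)); E=∅; K=[addL(7)]⟩
[3] ⟨C=((λw. w) 3); E=∅; K=[if0 :: addL(7)]⟩
[4] ⟨C=(λw. w); E=∅; K=[arg :: if0 :: addL(7)]⟩
[5] ⟨C=3; E=∅; K=[fun :: if0 :: addL(7)]⟩
[6] ⟨C=w; E={w↦3}; K=[if0 :: addL(7)]⟩
[7] ⟨C=((λy. 2) -3); E=∅; K=[addL(7)]⟩
[8] ⟨C=(λy. 2); E=∅; K=[arg :: addL(7)]⟩
[9] ⟨C=-3; E=∅; K=[fun :: addL(7)]⟩
[10] ⟨C=2; E={y↦-3}; K=[addL(7)]⟩
→ final value 9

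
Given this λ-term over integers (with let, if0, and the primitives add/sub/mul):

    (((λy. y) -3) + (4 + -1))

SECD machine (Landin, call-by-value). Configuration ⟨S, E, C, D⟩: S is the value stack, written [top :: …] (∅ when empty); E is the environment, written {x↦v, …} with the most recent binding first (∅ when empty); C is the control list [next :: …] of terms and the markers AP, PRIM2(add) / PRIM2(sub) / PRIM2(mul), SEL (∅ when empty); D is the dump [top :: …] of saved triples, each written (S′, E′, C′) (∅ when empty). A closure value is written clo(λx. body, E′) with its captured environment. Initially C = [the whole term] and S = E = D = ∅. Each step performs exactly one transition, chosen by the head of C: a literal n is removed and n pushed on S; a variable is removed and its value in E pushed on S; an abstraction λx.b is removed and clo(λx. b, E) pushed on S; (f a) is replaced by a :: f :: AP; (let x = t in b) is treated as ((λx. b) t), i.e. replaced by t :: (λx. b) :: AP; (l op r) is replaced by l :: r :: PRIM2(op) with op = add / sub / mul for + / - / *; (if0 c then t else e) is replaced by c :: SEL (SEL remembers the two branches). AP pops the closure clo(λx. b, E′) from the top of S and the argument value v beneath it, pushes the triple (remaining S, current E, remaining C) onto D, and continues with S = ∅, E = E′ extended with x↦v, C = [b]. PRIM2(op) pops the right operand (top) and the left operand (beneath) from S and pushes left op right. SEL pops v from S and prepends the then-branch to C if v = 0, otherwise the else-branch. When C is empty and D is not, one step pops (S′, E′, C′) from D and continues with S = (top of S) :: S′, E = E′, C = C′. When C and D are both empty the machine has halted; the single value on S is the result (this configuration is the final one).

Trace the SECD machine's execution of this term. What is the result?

Answer: 0

Derivation:
[0] [S=∅ | E=∅ | C=[(((λy. y) -3) + (4 + -1))] | D=∅]
[1] [S=∅ | E=∅ | C=[((λy. y) -3) :: (4 + -1) :: PRIM2(add)] | D=∅]
[2] [S=∅ | E=∅ | C=[-3 :: (λy. y) :: AP :: (4 + -1) :: PRIM2(add)] | D=∅]
[3] [S=[-3] | E=∅ | C=[(λy. y) :: AP :: (4 + -1) :: PRIM2(add)] | D=∅]
[4] [S=[clo(λy. y, ∅) :: -3] | E=∅ | C=[AP :: (4 + -1) :: PRIM2(add)] | D=∅]
[5] [S=∅ | E={y↦-3} | C=[y] | D=[(∅, ∅, [(4 + -1) :: PRIM2(add)])]]
[6] [S=[-3] | E={y↦-3} | C=∅ | D=[(∅, ∅, [(4 + -1) :: PRIM2(add)])]]
[7] [S=[-3] | E=∅ | C=[(4 + -1) :: PRIM2(add)] | D=∅]
[8] [S=[-3] | E=∅ | C=[4 :: -1 :: PRIM2(add) :: PRIM2(add)] | D=∅]
[9] [S=[4 :: -3] | E=∅ | C=[-1 :: PRIM2(add) :: PRIM2(add)] | D=∅]
[10] [S=[-1 :: 4 :: -3] | E=∅ | C=[PRIM2(add) :: PRIM2(add)] | D=∅]
[11] [S=[3 :: -3] | E=∅ | C=[PRIM2(add)] | D=∅]
[12] [S=[0] | E=∅ | C=∅ | D=∅]
→ final value 0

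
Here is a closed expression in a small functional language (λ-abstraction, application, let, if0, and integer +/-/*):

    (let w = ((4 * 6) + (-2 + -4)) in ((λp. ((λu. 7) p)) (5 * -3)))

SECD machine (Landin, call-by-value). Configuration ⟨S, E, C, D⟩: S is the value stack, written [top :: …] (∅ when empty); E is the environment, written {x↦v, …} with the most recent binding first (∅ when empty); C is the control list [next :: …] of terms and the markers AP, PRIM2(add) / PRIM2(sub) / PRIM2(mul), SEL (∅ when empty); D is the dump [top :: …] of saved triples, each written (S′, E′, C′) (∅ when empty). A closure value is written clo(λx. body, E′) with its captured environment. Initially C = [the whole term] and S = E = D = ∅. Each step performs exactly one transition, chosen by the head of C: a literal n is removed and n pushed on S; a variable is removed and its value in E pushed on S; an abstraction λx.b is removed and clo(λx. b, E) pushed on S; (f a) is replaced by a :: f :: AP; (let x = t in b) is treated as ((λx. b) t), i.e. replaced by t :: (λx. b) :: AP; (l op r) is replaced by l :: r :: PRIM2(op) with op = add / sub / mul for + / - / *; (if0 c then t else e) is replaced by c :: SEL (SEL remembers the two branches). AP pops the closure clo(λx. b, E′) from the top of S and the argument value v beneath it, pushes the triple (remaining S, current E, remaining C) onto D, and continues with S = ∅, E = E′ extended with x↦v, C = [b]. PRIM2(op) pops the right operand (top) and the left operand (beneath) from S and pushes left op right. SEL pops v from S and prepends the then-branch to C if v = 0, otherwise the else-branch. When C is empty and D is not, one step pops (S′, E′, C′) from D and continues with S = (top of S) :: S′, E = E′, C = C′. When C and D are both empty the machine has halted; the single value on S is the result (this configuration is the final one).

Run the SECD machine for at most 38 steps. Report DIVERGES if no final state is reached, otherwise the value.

Answer: 7

Derivation:
t=0: ⟨S=∅; E=∅; C=[(let w = ((4 * 6) + (-2 + -4)) in ((λp. ((λu. 7) p)) (5 * -3)))]; D=∅⟩
t=1: ⟨S=∅; E=∅; C=[((4 * 6) + (-2 + -4)) :: (λw. ((λp. ((λu. 7) p)) (5 * -3))) :: AP]; D=∅⟩
t=2: ⟨S=∅; E=∅; C=[(4 * 6) :: (-2 + -4) :: PRIM2(add) :: (λw. ((λp. ((λu. 7) p)) (5 * -3))) :: AP]; D=∅⟩
t=3: ⟨S=∅; E=∅; C=[4 :: 6 :: PRIM2(mul) :: (-2 + -4) :: PRIM2(add) :: (λw. ((λp. ((λu. 7) p)) (5 * -3))) :: AP]; D=∅⟩
t=4: ⟨S=[4]; E=∅; C=[6 :: PRIM2(mul) :: (-2 + -4) :: PRIM2(add) :: (λw. ((λp. ((λu. 7) p)) (5 * -3))) :: AP]; D=∅⟩
t=5: ⟨S=[6 :: 4]; E=∅; C=[PRIM2(mul) :: (-2 + -4) :: PRIM2(add) :: (λw. ((λp. ((λu. 7) p)) (5 * -3))) :: AP]; D=∅⟩
t=6: ⟨S=[24]; E=∅; C=[(-2 + -4) :: PRIM2(add) :: (λw. ((λp. ((λu. 7) p)) (5 * -3))) :: AP]; D=∅⟩
t=7: ⟨S=[24]; E=∅; C=[-2 :: -4 :: PRIM2(add) :: PRIM2(add) :: (λw. ((λp. ((λu. 7) p)) (5 * -3))) :: AP]; D=∅⟩
t=8: ⟨S=[-2 :: 24]; E=∅; C=[-4 :: PRIM2(add) :: PRIM2(add) :: (λw. ((λp. ((λu. 7) p)) (5 * -3))) :: AP]; D=∅⟩
t=9: ⟨S=[-4 :: -2 :: 24]; E=∅; C=[PRIM2(add) :: PRIM2(add) :: (λw. ((λp. ((λu. 7) p)) (5 * -3))) :: AP]; D=∅⟩
t=10: ⟨S=[-6 :: 24]; E=∅; C=[PRIM2(add) :: (λw. ((λp. ((λu. 7) p)) (5 * -3))) :: AP]; D=∅⟩
t=11: ⟨S=[18]; E=∅; C=[(λw. ((λp. ((λu. 7) p)) (5 * -3))) :: AP]; D=∅⟩
t=12: ⟨S=[clo(λw. ((λp. ((λu. 7) p)) (5 * -3)), ∅) :: 18]; E=∅; C=[AP]; D=∅⟩
t=13: ⟨S=∅; E={w↦18}; C=[((λp. ((λu. 7) p)) (5 * -3))]; D=[(∅, ∅, ∅)]⟩
t=14: ⟨S=∅; E={w↦18}; C=[(5 * -3) :: (λp. ((λu. 7) p)) :: AP]; D=[(∅, ∅, ∅)]⟩
t=15: ⟨S=∅; E={w↦18}; C=[5 :: -3 :: PRIM2(mul) :: (λp. ((λu. 7) p)) :: AP]; D=[(∅, ∅, ∅)]⟩
t=16: ⟨S=[5]; E={w↦18}; C=[-3 :: PRIM2(mul) :: (λp. ((λu. 7) p)) :: AP]; D=[(∅, ∅, ∅)]⟩
t=17: ⟨S=[-3 :: 5]; E={w↦18}; C=[PRIM2(mul) :: (λp. ((λu. 7) p)) :: AP]; D=[(∅, ∅, ∅)]⟩
t=18: ⟨S=[-15]; E={w↦18}; C=[(λp. ((λu. 7) p)) :: AP]; D=[(∅, ∅, ∅)]⟩
t=19: ⟨S=[clo(λp. ((λu. 7) p), {w↦18}) :: -15]; E={w↦18}; C=[AP]; D=[(∅, ∅, ∅)]⟩
t=20: ⟨S=∅; E={p↦-15, w↦18}; C=[((λu. 7) p)]; D=[(∅, {w↦18}, ∅) :: (∅, ∅, ∅)]⟩
t=21: ⟨S=∅; E={p↦-15, w↦18}; C=[p :: (λu. 7) :: AP]; D=[(∅, {w↦18}, ∅) :: (∅, ∅, ∅)]⟩
t=22: ⟨S=[-15]; E={p↦-15, w↦18}; C=[(λu. 7) :: AP]; D=[(∅, {w↦18}, ∅) :: (∅, ∅, ∅)]⟩
t=23: ⟨S=[clo(λu. 7, {p↦-15, w↦18}) :: -15]; E={p↦-15, w↦18}; C=[AP]; D=[(∅, {w↦18}, ∅) :: (∅, ∅, ∅)]⟩
t=24: ⟨S=∅; E={u↦-15, p↦-15, w↦18}; C=[7]; D=[(∅, {p↦-15, w↦18}, ∅) :: (∅, {w↦18}, ∅) :: (∅, ∅, ∅)]⟩
t=25: ⟨S=[7]; E={u↦-15, p↦-15, w↦18}; C=∅; D=[(∅, {p↦-15, w↦18}, ∅) :: (∅, {w↦18}, ∅) :: (∅, ∅, ∅)]⟩
t=26: ⟨S=[7]; E={p↦-15, w↦18}; C=∅; D=[(∅, {w↦18}, ∅) :: (∅, ∅, ∅)]⟩
t=27: ⟨S=[7]; E={w↦18}; C=∅; D=[(∅, ∅, ∅)]⟩
t=28: ⟨S=[7]; E=∅; C=∅; D=∅⟩
→ final value 7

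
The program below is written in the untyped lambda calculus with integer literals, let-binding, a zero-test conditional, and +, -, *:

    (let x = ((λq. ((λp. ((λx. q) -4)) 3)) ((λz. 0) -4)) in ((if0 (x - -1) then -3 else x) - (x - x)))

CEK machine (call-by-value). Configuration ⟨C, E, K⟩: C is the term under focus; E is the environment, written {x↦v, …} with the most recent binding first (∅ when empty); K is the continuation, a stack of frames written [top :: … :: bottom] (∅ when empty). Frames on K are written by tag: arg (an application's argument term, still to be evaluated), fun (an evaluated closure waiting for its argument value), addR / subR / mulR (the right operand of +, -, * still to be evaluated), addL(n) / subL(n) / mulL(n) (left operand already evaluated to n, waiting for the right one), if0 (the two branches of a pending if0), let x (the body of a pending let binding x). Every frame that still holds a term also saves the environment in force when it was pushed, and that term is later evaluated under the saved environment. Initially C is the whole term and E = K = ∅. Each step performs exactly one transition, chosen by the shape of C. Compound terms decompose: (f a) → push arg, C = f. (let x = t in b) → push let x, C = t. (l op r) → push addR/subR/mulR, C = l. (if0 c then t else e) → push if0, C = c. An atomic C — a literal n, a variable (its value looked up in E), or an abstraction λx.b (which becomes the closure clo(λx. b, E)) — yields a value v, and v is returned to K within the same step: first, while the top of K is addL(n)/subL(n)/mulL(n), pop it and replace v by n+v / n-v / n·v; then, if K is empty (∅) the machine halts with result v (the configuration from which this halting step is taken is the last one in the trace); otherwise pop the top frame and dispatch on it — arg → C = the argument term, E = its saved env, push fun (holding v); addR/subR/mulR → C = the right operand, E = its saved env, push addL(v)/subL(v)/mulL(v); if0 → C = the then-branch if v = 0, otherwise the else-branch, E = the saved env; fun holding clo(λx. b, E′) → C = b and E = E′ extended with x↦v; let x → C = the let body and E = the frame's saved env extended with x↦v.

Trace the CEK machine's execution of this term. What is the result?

step 0: <C=(let x = ((λq. ((λp. ((λx. q) -4)) 3)) ((λz. 0) -4)) in ((if0 (x - -1) then -3 else x) - (x - x))), E=∅, K=∅>
step 1: <C=((λq. ((λp. ((λx. q) -4)) 3)) ((λz. 0) -4)), E=∅, K=[let x]>
step 2: <C=(λq. ((λp. ((λx. q) -4)) 3)), E=∅, K=[arg :: let x]>
step 3: <C=((λz. 0) -4), E=∅, K=[fun :: let x]>
step 4: <C=(λz. 0), E=∅, K=[arg :: fun :: let x]>
step 5: <C=-4, E=∅, K=[fun :: fun :: let x]>
step 6: <C=0, E={z↦-4}, K=[fun :: let x]>
step 7: <C=((λp. ((λx. q) -4)) 3), E={q↦0}, K=[let x]>
step 8: <C=(λp. ((λx. q) -4)), E={q↦0}, K=[arg :: let x]>
step 9: <C=3, E={q↦0}, K=[fun :: let x]>
step 10: <C=((λx. q) -4), E={p↦3, q↦0}, K=[let x]>
step 11: <C=(λx. q), E={p↦3, q↦0}, K=[arg :: let x]>
step 12: <C=-4, E={p↦3, q↦0}, K=[fun :: let x]>
step 13: <C=q, E={x↦-4, p↦3, q↦0}, K=[let x]>
step 14: <C=((if0 (x - -1) then -3 else x) - (x - x)), E={x↦0}, K=∅>
step 15: <C=(if0 (x - -1) then -3 else x), E={x↦0}, K=[subR]>
step 16: <C=(x - -1), E={x↦0}, K=[if0 :: subR]>
step 17: <C=x, E={x↦0}, K=[subR :: if0 :: subR]>
step 18: <C=-1, E={x↦0}, K=[subL(0) :: if0 :: subR]>
step 19: <C=x, E={x↦0}, K=[subR]>
step 20: <C=(x - x), E={x↦0}, K=[subL(0)]>
step 21: <C=x, E={x↦0}, K=[subR :: subL(0)]>
step 22: <C=x, E={x↦0}, K=[subL(0) :: subL(0)]>
→ final value 0

Answer: 0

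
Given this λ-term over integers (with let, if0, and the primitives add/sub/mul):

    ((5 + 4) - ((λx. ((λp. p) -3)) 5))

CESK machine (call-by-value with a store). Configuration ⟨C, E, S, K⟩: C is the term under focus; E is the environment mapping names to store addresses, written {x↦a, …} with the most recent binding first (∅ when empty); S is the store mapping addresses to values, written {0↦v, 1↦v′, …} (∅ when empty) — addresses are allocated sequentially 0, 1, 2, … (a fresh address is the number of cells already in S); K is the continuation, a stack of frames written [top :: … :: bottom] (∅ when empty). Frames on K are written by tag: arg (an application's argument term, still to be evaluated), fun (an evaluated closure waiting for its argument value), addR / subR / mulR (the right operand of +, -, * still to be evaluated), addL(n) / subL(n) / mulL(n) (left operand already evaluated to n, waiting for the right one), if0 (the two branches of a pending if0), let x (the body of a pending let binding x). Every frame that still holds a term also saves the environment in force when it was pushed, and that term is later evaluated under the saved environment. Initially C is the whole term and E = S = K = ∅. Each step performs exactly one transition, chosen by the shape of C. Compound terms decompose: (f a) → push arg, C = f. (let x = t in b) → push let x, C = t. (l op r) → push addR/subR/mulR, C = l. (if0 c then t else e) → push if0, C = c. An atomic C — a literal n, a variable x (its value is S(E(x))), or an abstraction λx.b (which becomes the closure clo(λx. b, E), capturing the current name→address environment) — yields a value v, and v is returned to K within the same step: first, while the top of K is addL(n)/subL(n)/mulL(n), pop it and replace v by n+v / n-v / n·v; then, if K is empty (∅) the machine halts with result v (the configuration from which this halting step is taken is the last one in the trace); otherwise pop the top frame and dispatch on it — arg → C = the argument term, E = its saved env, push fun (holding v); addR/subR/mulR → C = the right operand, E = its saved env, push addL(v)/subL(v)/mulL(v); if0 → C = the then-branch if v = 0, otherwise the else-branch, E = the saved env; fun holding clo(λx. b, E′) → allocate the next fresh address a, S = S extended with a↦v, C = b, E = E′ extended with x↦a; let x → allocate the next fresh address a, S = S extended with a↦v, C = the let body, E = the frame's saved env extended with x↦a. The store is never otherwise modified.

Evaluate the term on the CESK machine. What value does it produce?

Answer: 12

Machine steps:
t=0: [C=((5 + 4) - ((λx. ((λp. p) -3)) 5)) | E=∅ | S=∅ | K=∅]
t=1: [C=(5 + 4) | E=∅ | S=∅ | K=[subR]]
t=2: [C=5 | E=∅ | S=∅ | K=[addR :: subR]]
t=3: [C=4 | E=∅ | S=∅ | K=[addL(5) :: subR]]
t=4: [C=((λx. ((λp. p) -3)) 5) | E=∅ | S=∅ | K=[subL(9)]]
t=5: [C=(λx. ((λp. p) -3)) | E=∅ | S=∅ | K=[arg :: subL(9)]]
t=6: [C=5 | E=∅ | S=∅ | K=[fun :: subL(9)]]
t=7: [C=((λp. p) -3) | E={x↦0} | S={0↦5} | K=[subL(9)]]
t=8: [C=(λp. p) | E={x↦0} | S={0↦5} | K=[arg :: subL(9)]]
t=9: [C=-3 | E={x↦0} | S={0↦5} | K=[fun :: subL(9)]]
t=10: [C=p | E={p↦1, x↦0} | S={0↦5, 1↦-3} | K=[subL(9)]]
→ final value 12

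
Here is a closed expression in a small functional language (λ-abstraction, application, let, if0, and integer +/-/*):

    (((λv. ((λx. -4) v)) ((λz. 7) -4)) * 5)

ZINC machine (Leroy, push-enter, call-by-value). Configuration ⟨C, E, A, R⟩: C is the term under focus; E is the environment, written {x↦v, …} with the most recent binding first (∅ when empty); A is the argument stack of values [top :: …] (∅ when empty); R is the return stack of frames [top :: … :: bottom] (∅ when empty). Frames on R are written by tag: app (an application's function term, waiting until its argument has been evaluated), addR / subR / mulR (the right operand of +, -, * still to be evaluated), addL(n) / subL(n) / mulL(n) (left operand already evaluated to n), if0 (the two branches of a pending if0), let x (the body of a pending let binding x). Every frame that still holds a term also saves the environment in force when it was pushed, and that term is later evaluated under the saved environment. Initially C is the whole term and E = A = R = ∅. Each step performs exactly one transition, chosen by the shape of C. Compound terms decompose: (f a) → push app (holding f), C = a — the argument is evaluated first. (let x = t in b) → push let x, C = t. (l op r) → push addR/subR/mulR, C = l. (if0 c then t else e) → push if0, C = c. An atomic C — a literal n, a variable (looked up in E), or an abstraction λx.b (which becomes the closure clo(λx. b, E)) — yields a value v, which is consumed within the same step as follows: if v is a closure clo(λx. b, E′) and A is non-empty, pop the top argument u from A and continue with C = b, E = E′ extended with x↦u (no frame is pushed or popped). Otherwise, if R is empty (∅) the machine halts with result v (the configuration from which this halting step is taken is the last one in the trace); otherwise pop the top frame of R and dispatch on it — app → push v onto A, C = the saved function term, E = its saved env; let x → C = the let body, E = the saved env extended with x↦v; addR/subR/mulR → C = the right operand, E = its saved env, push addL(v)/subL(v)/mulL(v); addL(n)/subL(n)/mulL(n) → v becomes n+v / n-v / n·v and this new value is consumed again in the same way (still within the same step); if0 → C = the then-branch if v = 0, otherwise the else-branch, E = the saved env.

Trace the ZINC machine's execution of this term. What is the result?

0. <C=(((λv. ((λx. -4) v)) ((λz. 7) -4)) * 5), E=∅, A=∅, R=∅>
1. <C=((λv. ((λx. -4) v)) ((λz. 7) -4)), E=∅, A=∅, R=[mulR]>
2. <C=((λz. 7) -4), E=∅, A=∅, R=[app :: mulR]>
3. <C=-4, E=∅, A=∅, R=[app :: app :: mulR]>
4. <C=(λz. 7), E=∅, A=[-4], R=[app :: mulR]>
5. <C=7, E={z↦-4}, A=∅, R=[app :: mulR]>
6. <C=(λv. ((λx. -4) v)), E=∅, A=[7], R=[mulR]>
7. <C=((λx. -4) v), E={v↦7}, A=∅, R=[mulR]>
8. <C=v, E={v↦7}, A=∅, R=[app :: mulR]>
9. <C=(λx. -4), E={v↦7}, A=[7], R=[mulR]>
10. <C=-4, E={x↦7, v↦7}, A=∅, R=[mulR]>
11. <C=5, E=∅, A=∅, R=[mulL(-4)]>
→ final value -20

Answer: -20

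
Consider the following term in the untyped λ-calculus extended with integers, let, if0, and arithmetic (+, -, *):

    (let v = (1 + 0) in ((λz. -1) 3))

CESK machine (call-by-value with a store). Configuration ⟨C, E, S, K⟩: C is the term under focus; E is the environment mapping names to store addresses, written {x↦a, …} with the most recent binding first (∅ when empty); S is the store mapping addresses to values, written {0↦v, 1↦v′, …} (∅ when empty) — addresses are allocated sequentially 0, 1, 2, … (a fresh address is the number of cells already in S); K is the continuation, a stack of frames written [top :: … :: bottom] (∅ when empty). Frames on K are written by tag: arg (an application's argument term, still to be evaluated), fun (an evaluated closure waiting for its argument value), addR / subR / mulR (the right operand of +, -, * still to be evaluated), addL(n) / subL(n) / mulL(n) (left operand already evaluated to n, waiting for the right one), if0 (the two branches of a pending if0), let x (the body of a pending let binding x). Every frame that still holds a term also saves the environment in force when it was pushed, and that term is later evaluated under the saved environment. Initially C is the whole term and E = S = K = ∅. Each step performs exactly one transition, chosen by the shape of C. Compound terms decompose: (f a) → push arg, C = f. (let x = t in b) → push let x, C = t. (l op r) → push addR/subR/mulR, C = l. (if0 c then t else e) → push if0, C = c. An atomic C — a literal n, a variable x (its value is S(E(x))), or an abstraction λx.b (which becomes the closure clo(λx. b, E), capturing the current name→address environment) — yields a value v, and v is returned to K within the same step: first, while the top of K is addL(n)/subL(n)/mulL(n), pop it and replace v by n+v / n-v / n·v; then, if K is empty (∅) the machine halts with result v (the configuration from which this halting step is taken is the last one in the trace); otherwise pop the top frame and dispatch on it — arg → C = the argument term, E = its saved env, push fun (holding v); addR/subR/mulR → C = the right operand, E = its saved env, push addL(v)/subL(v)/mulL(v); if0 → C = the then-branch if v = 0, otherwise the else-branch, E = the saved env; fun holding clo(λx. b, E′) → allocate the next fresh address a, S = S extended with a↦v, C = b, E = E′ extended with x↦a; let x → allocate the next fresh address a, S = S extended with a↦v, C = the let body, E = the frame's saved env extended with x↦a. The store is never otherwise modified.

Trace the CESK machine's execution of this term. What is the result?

Answer: -1

Derivation:
t=0: [C=(let v = (1 + 0) in ((λz. -1) 3)) | E=∅ | S=∅ | K=∅]
t=1: [C=(1 + 0) | E=∅ | S=∅ | K=[let v]]
t=2: [C=1 | E=∅ | S=∅ | K=[addR :: let v]]
t=3: [C=0 | E=∅ | S=∅ | K=[addL(1) :: let v]]
t=4: [C=((λz. -1) 3) | E={v↦0} | S={0↦1} | K=∅]
t=5: [C=(λz. -1) | E={v↦0} | S={0↦1} | K=[arg]]
t=6: [C=3 | E={v↦0} | S={0↦1} | K=[fun]]
t=7: [C=-1 | E={z↦1, v↦0} | S={0↦1, 1↦3} | K=∅]
→ final value -1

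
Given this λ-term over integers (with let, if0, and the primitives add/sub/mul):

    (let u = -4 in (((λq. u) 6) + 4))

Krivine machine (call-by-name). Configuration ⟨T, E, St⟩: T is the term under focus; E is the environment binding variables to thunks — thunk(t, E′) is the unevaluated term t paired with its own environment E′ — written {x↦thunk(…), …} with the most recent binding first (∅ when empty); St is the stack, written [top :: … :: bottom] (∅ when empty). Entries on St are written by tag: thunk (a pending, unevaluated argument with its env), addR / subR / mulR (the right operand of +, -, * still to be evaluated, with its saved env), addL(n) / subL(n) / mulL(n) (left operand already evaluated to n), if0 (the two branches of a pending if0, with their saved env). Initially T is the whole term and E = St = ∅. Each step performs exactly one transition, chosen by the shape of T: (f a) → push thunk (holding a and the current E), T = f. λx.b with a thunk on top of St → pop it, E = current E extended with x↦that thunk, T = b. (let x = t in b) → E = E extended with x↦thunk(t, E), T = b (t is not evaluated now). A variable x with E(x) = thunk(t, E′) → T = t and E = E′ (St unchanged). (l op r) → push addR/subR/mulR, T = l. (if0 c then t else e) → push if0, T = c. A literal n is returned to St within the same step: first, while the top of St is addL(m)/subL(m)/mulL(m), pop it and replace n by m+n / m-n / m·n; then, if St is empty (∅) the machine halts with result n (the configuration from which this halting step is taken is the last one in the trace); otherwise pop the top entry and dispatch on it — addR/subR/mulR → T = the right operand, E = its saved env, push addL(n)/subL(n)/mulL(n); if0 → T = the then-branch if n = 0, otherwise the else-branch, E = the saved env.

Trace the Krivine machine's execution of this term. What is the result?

Answer: 0

Machine steps:
[0] [T=(let u = -4 in (((λq. u) 6) + 4)) | E=∅ | St=∅]
[1] [T=(((λq. u) 6) + 4) | E={u↦thunk(-4, ∅)} | St=∅]
[2] [T=((λq. u) 6) | E={u↦thunk(-4, ∅)} | St=[addR]]
[3] [T=(λq. u) | E={u↦thunk(-4, ∅)} | St=[thunk :: addR]]
[4] [T=u | E={q↦thunk(6, {u↦thunk(-4, ∅)}), u↦thunk(-4, ∅)} | St=[addR]]
[5] [T=-4 | E=∅ | St=[addR]]
[6] [T=4 | E={u↦thunk(-4, ∅)} | St=[addL(-4)]]
→ final value 0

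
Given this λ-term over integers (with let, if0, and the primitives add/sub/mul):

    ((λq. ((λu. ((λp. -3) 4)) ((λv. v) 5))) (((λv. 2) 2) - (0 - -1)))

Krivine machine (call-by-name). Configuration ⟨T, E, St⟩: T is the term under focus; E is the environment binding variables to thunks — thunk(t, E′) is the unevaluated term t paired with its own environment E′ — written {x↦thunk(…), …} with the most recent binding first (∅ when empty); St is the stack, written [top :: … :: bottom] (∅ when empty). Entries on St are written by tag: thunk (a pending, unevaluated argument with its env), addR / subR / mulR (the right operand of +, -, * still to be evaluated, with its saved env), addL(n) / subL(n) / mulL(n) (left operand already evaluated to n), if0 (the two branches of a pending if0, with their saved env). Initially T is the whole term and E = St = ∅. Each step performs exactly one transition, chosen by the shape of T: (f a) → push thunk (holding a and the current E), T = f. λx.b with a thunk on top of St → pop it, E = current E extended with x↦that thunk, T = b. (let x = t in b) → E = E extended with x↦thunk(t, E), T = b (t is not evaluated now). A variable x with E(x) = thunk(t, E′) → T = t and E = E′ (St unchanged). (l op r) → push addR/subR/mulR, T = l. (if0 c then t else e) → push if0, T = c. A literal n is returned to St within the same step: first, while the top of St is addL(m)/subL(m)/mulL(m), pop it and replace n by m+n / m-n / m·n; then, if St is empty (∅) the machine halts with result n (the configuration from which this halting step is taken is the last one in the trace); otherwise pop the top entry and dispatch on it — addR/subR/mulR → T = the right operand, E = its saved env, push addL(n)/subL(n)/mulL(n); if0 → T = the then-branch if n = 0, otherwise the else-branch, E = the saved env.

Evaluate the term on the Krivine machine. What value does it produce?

0. <T=((λq. ((λu. ((λp. -3) 4)) ((λv. v) 5))) (((λv. 2) 2) - (0 - -1))), E=∅, St=∅>
1. <T=(λq. ((λu. ((λp. -3) 4)) ((λv. v) 5))), E=∅, St=[thunk]>
2. <T=((λu. ((λp. -3) 4)) ((λv. v) 5)), E={q↦thunk((((λv. 2) 2) - (0 - -1)), ∅)}, St=∅>
3. <T=(λu. ((λp. -3) 4)), E={q↦thunk((((λv. 2) 2) - (0 - -1)), ∅)}, St=[thunk]>
4. <T=((λp. -3) 4), E={u↦thunk(((λv. v) 5), {q↦thunk((((λv. 2) 2) - (0 - -1)), ∅)}), q↦thunk((((λv. 2) 2) - (0 - -1)), ∅)}, St=∅>
5. <T=(λp. -3), E={u↦thunk(((λv. v) 5), {q↦thunk((((λv. 2) 2) - (0 - -1)), ∅)}), q↦thunk((((λv. 2) 2) - (0 - -1)), ∅)}, St=[thunk]>
6. <T=-3, E={p↦thunk(4, {u↦thunk(((λv. v) 5), {q↦thunk((((λv. 2) 2) - (0 - -1)), ∅)}), q↦thunk((((λv. 2) 2) - (0 - -1)), ∅)}), u↦thunk(((λv. v) 5), {q↦thunk((((λv. 2) 2) - (0 - -1)), ∅)}), q↦thunk((((λv. 2) 2) - (0 - -1)), ∅)}, St=∅>
→ final value -3

Answer: -3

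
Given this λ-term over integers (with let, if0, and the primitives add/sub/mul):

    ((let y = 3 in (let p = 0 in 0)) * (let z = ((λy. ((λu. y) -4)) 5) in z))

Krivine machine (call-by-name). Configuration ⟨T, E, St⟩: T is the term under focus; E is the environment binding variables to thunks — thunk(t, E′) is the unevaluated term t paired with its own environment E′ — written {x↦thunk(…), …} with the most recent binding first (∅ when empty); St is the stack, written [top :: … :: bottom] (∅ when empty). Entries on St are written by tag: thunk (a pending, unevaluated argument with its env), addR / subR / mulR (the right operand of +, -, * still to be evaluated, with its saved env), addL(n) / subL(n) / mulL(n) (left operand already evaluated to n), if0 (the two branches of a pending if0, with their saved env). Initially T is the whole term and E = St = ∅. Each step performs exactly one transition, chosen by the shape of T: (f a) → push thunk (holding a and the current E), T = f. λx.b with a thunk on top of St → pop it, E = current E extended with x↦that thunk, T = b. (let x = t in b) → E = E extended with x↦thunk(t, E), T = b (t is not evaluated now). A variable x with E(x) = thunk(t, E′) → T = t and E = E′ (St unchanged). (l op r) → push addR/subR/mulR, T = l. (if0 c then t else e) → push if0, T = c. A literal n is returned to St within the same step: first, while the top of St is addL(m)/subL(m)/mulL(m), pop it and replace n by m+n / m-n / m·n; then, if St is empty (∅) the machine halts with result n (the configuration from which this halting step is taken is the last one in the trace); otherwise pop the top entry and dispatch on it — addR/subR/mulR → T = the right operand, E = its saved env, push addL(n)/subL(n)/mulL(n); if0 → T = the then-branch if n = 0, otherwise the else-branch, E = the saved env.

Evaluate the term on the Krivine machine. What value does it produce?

[0] ⟨T=((let y = 3 in (let p = 0 in 0)) * (let z = ((λy. ((λu. y) -4)) 5) in z)); E=∅; St=∅⟩
[1] ⟨T=(let y = 3 in (let p = 0 in 0)); E=∅; St=[mulR]⟩
[2] ⟨T=(let p = 0 in 0); E={y↦thunk(3, ∅)}; St=[mulR]⟩
[3] ⟨T=0; E={p↦thunk(0, {y↦thunk(3, ∅)}), y↦thunk(3, ∅)}; St=[mulR]⟩
[4] ⟨T=(let z = ((λy. ((λu. y) -4)) 5) in z); E=∅; St=[mulL(0)]⟩
[5] ⟨T=z; E={z↦thunk(((λy. ((λu. y) -4)) 5), ∅)}; St=[mulL(0)]⟩
[6] ⟨T=((λy. ((λu. y) -4)) 5); E=∅; St=[mulL(0)]⟩
[7] ⟨T=(λy. ((λu. y) -4)); E=∅; St=[thunk :: mulL(0)]⟩
[8] ⟨T=((λu. y) -4); E={y↦thunk(5, ∅)}; St=[mulL(0)]⟩
[9] ⟨T=(λu. y); E={y↦thunk(5, ∅)}; St=[thunk :: mulL(0)]⟩
[10] ⟨T=y; E={u↦thunk(-4, {y↦thunk(5, ∅)}), y↦thunk(5, ∅)}; St=[mulL(0)]⟩
[11] ⟨T=5; E=∅; St=[mulL(0)]⟩
→ final value 0

Answer: 0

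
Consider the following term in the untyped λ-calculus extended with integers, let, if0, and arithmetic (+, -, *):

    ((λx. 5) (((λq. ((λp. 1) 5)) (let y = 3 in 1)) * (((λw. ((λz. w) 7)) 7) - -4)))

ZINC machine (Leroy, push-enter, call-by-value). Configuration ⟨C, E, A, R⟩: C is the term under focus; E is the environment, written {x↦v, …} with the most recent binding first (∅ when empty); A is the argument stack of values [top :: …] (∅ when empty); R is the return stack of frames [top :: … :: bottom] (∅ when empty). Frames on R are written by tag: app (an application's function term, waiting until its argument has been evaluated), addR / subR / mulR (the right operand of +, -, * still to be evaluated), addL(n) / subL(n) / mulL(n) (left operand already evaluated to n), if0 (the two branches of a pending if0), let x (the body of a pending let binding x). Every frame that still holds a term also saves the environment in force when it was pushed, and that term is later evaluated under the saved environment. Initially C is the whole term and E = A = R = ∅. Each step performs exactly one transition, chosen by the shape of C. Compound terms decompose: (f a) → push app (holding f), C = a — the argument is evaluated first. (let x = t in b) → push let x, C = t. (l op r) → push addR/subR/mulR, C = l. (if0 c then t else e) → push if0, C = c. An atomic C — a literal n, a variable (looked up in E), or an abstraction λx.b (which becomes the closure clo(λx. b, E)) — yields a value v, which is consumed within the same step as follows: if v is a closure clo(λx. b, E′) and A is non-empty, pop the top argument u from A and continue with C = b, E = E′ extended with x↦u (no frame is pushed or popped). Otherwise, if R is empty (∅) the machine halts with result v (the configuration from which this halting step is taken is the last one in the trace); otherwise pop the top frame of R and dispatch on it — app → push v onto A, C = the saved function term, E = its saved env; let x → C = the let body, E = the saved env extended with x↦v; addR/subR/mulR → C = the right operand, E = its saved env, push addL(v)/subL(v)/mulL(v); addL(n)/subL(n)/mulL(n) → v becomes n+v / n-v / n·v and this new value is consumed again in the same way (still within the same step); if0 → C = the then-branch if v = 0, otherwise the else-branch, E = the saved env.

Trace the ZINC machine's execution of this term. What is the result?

Answer: 5

Derivation:
0. [C=((λx. 5) (((λq. ((λp. 1) 5)) (let y = 3 in 1)) * (((λw. ((λz. w) 7)) 7) - -4))) | E=∅ | A=∅ | R=∅]
1. [C=(((λq. ((λp. 1) 5)) (let y = 3 in 1)) * (((λw. ((λz. w) 7)) 7) - -4)) | E=∅ | A=∅ | R=[app]]
2. [C=((λq. ((λp. 1) 5)) (let y = 3 in 1)) | E=∅ | A=∅ | R=[mulR :: app]]
3. [C=(let y = 3 in 1) | E=∅ | A=∅ | R=[app :: mulR :: app]]
4. [C=3 | E=∅ | A=∅ | R=[let y :: app :: mulR :: app]]
5. [C=1 | E={y↦3} | A=∅ | R=[app :: mulR :: app]]
6. [C=(λq. ((λp. 1) 5)) | E=∅ | A=[1] | R=[mulR :: app]]
7. [C=((λp. 1) 5) | E={q↦1} | A=∅ | R=[mulR :: app]]
8. [C=5 | E={q↦1} | A=∅ | R=[app :: mulR :: app]]
9. [C=(λp. 1) | E={q↦1} | A=[5] | R=[mulR :: app]]
10. [C=1 | E={p↦5, q↦1} | A=∅ | R=[mulR :: app]]
11. [C=(((λw. ((λz. w) 7)) 7) - -4) | E=∅ | A=∅ | R=[mulL(1) :: app]]
12. [C=((λw. ((λz. w) 7)) 7) | E=∅ | A=∅ | R=[subR :: mulL(1) :: app]]
13. [C=7 | E=∅ | A=∅ | R=[app :: subR :: mulL(1) :: app]]
14. [C=(λw. ((λz. w) 7)) | E=∅ | A=[7] | R=[subR :: mulL(1) :: app]]
15. [C=((λz. w) 7) | E={w↦7} | A=∅ | R=[subR :: mulL(1) :: app]]
16. [C=7 | E={w↦7} | A=∅ | R=[app :: subR :: mulL(1) :: app]]
17. [C=(λz. w) | E={w↦7} | A=[7] | R=[subR :: mulL(1) :: app]]
18. [C=w | E={z↦7, w↦7} | A=∅ | R=[subR :: mulL(1) :: app]]
19. [C=-4 | E=∅ | A=∅ | R=[subL(7) :: mulL(1) :: app]]
20. [C=(λx. 5) | E=∅ | A=[11] | R=∅]
21. [C=5 | E={x↦11} | A=∅ | R=∅]
→ final value 5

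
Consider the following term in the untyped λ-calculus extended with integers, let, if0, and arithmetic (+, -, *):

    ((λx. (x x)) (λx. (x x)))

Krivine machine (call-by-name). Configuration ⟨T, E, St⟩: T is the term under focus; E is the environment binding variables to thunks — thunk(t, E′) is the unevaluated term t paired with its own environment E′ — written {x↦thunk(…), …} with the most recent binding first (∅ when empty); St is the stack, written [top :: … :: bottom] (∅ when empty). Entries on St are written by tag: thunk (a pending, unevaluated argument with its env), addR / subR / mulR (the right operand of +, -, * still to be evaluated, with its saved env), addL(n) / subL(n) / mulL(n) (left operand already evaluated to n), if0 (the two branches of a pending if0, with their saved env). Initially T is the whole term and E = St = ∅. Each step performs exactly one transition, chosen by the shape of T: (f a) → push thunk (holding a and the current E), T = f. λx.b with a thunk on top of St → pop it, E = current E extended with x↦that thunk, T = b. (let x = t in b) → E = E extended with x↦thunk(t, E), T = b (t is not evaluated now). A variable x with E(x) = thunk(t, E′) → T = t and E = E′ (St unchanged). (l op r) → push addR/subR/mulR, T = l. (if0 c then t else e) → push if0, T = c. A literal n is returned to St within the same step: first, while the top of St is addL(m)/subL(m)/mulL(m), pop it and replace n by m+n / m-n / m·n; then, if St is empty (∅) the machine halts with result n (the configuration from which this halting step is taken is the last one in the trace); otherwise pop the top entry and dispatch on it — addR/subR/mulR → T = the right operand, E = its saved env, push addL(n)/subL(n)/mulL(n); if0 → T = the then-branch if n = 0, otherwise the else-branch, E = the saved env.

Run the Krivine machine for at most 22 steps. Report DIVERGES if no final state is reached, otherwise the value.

Answer: DIVERGES (no final state within 22 steps)

Machine steps:
0. ⟨T=((λx. (x x)) (λx. (x x))); E=∅; St=∅⟩
1. ⟨T=(λx. (x x)); E=∅; St=[thunk]⟩
2. ⟨T=(x x); E={x↦thunk((λx. (x x)), ∅)}; St=∅⟩
3. ⟨T=x; E={x↦thunk((λx. (x x)), ∅)}; St=[thunk]⟩
4. ⟨T=(λx. (x x)); E=∅; St=[thunk]⟩
5. ⟨T=(x x); E={x↦thunk(x, {x↦thunk((λx. (x x)), ∅)})}; St=∅⟩
6. ⟨T=x; E={x↦thunk(x, {x↦thunk((λx. (x x)), ∅)})}; St=[thunk]⟩
7. ⟨T=x; E={x↦thunk((λx. (x x)), ∅)}; St=[thunk]⟩
8. ⟨T=(λx. (x x)); E=∅; St=[thunk]⟩
9. ⟨T=(x x); E={x↦thunk(x, {x↦thunk(x, {x↦thunk((λx. (x x)), ∅)})})}; St=∅⟩
10. ⟨T=x; E={x↦thunk(x, {x↦thunk(x, {x↦thunk((λx. (x x)), ∅)})})}; St=[thunk]⟩
11. ⟨T=x; E={x↦thunk(x, {x↦thunk((λx. (x x)), ∅)})}; St=[thunk]⟩
12. ⟨T=x; E={x↦thunk((λx. (x x)), ∅)}; St=[thunk]⟩
13. ⟨T=(λx. (x x)); E=∅; St=[thunk]⟩
14. ⟨T=(x x); E={x↦thunk(x, {x↦thunk(x, {x↦thunk(x, {x↦thunk((λx. (x x)), ∅)})})})}; St=∅⟩
15. ⟨T=x; E={x↦thunk(x, {x↦thunk(x, {x↦thunk(x, {x↦thunk((λx. (x x)), ∅)})})})}; St=[thunk]⟩
16. ⟨T=x; E={x↦thunk(x, {x↦thunk(x, {x↦thunk((λx. (x x)), ∅)})})}; St=[thunk]⟩
17. ⟨T=x; E={x↦thunk(x, {x↦thunk((λx. (x x)), ∅)})}; St=[thunk]⟩
18. ⟨T=x; E={x↦thunk((λx. (x x)), ∅)}; St=[thunk]⟩
19. ⟨T=(λx. (x x)); E=∅; St=[thunk]⟩
20. ⟨T=(x x); E={x↦thunk(x, {x↦thunk(x, {x↦thunk(x, {x↦thunk(x, {x↦thunk((λx. (x x)), ∅)})})})})}; St=∅⟩
21. ⟨T=x; E={x↦thunk(x, {x↦thunk(x, {x↦thunk(x, {x↦thunk(x, {x↦thunk((λx. (x x)), ∅)})})})})}; St=[thunk]⟩
22. ⟨T=x; E={x↦thunk(x, {x↦thunk(x, {x↦thunk(x, {x↦thunk((λx. (x x)), ∅)})})})}; St=[thunk]⟩
→ 22 transitions taken and the configuration is still not final: no result within 22 steps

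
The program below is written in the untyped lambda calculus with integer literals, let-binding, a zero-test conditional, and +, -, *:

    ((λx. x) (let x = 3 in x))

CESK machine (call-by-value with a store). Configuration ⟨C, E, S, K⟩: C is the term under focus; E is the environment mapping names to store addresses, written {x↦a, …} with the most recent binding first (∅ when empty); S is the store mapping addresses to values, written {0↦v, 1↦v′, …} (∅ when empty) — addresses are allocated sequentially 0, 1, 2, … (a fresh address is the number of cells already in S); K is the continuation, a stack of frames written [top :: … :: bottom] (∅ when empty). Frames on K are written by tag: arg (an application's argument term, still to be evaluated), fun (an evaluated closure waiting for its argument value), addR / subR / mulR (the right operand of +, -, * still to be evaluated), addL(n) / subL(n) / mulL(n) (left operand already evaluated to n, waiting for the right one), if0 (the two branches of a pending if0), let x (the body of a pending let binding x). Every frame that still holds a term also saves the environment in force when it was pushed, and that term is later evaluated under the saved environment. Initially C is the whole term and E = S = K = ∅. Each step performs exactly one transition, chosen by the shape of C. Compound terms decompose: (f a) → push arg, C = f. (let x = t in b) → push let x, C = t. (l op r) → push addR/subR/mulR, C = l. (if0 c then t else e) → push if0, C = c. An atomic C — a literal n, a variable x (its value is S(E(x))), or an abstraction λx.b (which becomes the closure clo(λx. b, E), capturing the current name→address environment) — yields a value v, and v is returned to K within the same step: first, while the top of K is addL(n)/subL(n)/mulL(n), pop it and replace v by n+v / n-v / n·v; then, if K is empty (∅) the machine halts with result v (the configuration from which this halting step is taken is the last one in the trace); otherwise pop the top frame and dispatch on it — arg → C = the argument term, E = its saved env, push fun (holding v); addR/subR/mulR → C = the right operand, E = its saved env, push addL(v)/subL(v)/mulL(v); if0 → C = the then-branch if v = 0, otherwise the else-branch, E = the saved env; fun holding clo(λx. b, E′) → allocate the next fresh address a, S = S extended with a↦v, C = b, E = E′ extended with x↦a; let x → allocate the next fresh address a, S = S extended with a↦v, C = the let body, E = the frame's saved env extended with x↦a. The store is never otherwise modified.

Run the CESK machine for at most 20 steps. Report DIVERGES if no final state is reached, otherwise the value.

step 0: ⟨C=((λx. x) (let x = 3 in x)); E=∅; S=∅; K=∅⟩
step 1: ⟨C=(λx. x); E=∅; S=∅; K=[arg]⟩
step 2: ⟨C=(let x = 3 in x); E=∅; S=∅; K=[fun]⟩
step 3: ⟨C=3; E=∅; S=∅; K=[let x :: fun]⟩
step 4: ⟨C=x; E={x↦0}; S={0↦3}; K=[fun]⟩
step 5: ⟨C=x; E={x↦1}; S={0↦3, 1↦3}; K=∅⟩
→ final value 3

Answer: 3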